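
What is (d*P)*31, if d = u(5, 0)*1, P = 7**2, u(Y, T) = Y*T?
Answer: 0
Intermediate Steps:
u(Y, T) = T*Y
P = 49
d = 0 (d = (0*5)*1 = 0*1 = 0)
(d*P)*31 = (0*49)*31 = 0*31 = 0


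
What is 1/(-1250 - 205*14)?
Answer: -1/4120 ≈ -0.00024272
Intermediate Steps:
1/(-1250 - 205*14) = 1/(-1250 - 2870) = 1/(-4120) = -1/4120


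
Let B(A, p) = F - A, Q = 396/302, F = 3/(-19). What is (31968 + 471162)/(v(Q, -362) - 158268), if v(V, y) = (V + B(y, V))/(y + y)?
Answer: -209015899656/65749673539 ≈ -3.1790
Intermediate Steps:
F = -3/19 (F = 3*(-1/19) = -3/19 ≈ -0.15789)
Q = 198/151 (Q = 396*(1/302) = 198/151 ≈ 1.3113)
B(A, p) = -3/19 - A
v(V, y) = (-3/19 + V - y)/(2*y) (v(V, y) = (V + (-3/19 - y))/(y + y) = (-3/19 + V - y)/((2*y)) = (-3/19 + V - y)*(1/(2*y)) = (-3/19 + V - y)/(2*y))
(31968 + 471162)/(v(Q, -362) - 158268) = (31968 + 471162)/((1/38)*(-3 - 19*(-362) + 19*(198/151))/(-362) - 158268) = 503130/((1/38)*(-1/362)*(-3 + 6878 + 3762/151) - 158268) = 503130/((1/38)*(-1/362)*(1041887/151) - 158268) = 503130/(-1041887/2077156 - 158268) = 503130/(-328748367695/2077156) = 503130*(-2077156/328748367695) = -209015899656/65749673539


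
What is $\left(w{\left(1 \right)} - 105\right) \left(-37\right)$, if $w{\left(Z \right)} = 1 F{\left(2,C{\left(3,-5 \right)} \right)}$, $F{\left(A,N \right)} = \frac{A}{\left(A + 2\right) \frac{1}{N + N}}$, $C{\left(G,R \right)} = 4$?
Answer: $3737$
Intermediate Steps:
$F{\left(A,N \right)} = \frac{2 A N}{2 + A}$ ($F{\left(A,N \right)} = \frac{A}{\left(2 + A\right) \frac{1}{2 N}} = \frac{A}{\frac{1}{2} \frac{1}{N} \left(2 + A\right)} = A \frac{2 N}{2 + A} = \frac{2 A N}{2 + A}$)
$w{\left(Z \right)} = 4$ ($w{\left(Z \right)} = 1 \cdot 2 \cdot 2 \cdot 4 \frac{1}{2 + 2} = 1 \cdot 2 \cdot 2 \cdot 4 \cdot \frac{1}{4} = 1 \cdot 4 = 4$)
$\left(w{\left(1 \right)} - 105\right) \left(-37\right) = \left(4 - 105\right) \left(-37\right) = \left(-101\right) \left(-37\right) = 3737$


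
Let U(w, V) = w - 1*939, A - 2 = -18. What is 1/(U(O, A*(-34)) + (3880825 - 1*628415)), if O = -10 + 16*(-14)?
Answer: 1/3251237 ≈ 3.0758e-7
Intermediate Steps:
A = -16 (A = 2 - 18 = -16)
O = -234 (O = -10 - 224 = -234)
U(w, V) = -939 + w (U(w, V) = w - 939 = -939 + w)
1/(U(O, A*(-34)) + (3880825 - 1*628415)) = 1/((-939 - 234) + (3880825 - 1*628415)) = 1/(-1173 + (3880825 - 628415)) = 1/(-1173 + 3252410) = 1/3251237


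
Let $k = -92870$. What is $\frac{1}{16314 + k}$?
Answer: $- \frac{1}{76556} \approx -1.3062 \cdot 10^{-5}$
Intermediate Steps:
$\frac{1}{16314 + k} = \frac{1}{16314 - 92870} = \frac{1}{-76556} = - \frac{1}{76556}$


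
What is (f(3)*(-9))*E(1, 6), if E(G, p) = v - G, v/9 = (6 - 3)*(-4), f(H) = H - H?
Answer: 0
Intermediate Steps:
f(H) = 0
v = -108 (v = 9*((6 - 3)*(-4)) = 9*(3*(-4)) = 9*(-12) = -108)
E(G, p) = -108 - G
(f(3)*(-9))*E(1, 6) = (0*(-9))*(-108 - 1*1) = 0*(-108 - 1) = 0*(-109) = 0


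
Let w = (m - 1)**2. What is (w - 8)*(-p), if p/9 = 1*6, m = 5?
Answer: -432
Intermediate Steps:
p = 54 (p = 9*(1*6) = 9*6 = 54)
w = 16 (w = (5 - 1)**2 = 4**2 = 16)
(w - 8)*(-p) = (16 - 8)*(-1*54) = 8*(-54) = -432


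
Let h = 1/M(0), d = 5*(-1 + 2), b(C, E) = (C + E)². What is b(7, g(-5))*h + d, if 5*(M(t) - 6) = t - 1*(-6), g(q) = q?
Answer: 50/9 ≈ 5.5556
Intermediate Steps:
M(t) = 36/5 + t/5 (M(t) = 6 + (t - 1*(-6))/5 = 6 + (t + 6)/5 = 6 + (6 + t)/5 = 6 + (6/5 + t/5) = 36/5 + t/5)
d = 5 (d = 5*1 = 5)
h = 5/36 (h = 1/(36/5 + (⅕)*0) = 1/(36/5 + 0) = 1/(36/5) = 5/36 ≈ 0.13889)
b(7, g(-5))*h + d = (7 - 5)²*(5/36) + 5 = 2²*(5/36) + 5 = 4*(5/36) + 5 = 5/9 + 5 = 50/9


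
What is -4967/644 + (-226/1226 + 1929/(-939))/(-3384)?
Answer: -134363352875/17422472676 ≈ -7.7121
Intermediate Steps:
-4967/644 + (-226/1226 + 1929/(-939))/(-3384) = -4967*1/644 + (-226*1/1226 + 1929*(-1/939))*(-1/3384) = -4967/644 + (-113/613 - 643/313)*(-1/3384) = -4967/644 - 429528/191869*(-1/3384) = -4967/644 + 17897/27053529 = -134363352875/17422472676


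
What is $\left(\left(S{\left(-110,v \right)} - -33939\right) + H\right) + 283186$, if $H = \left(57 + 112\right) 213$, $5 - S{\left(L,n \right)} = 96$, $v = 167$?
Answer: $353031$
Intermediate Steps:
$S{\left(L,n \right)} = -91$ ($S{\left(L,n \right)} = 5 - 96 = -91$)
$H = 35997$ ($H = 169 \cdot 213 = 35997$)
$\left(\left(S{\left(-110,v \right)} - -33939\right) + H\right) + 283186 = \left(\left(-91 - -33939\right) + 35997\right) + 283186 = \left(\left(-91 + 33939\right) + 35997\right) + 283186 = \left(33848 + 35997\right) + 283186 = 69845 + 283186 = 353031$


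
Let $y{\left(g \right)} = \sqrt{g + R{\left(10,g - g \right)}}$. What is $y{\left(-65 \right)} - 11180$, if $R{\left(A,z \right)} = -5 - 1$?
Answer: $-11180 + i \sqrt{71} \approx -11180.0 + 8.4261 i$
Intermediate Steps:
$R{\left(A,z \right)} = -6$ ($R{\left(A,z \right)} = -5 - 1 = -6$)
$y{\left(g \right)} = \sqrt{-6 + g}$ ($y{\left(g \right)} = \sqrt{g - 6} = \sqrt{-6 + g}$)
$y{\left(-65 \right)} - 11180 = \sqrt{-6 - 65} - 11180 = \sqrt{-71} - 11180 = i \sqrt{71} - 11180 = -11180 + i \sqrt{71}$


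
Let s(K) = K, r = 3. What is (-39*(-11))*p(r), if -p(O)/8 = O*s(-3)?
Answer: 30888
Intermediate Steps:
p(O) = 24*O (p(O) = -8*O*(-3) = -(-24)*O = 24*O)
(-39*(-11))*p(r) = (-39*(-11))*(24*3) = 429*72 = 30888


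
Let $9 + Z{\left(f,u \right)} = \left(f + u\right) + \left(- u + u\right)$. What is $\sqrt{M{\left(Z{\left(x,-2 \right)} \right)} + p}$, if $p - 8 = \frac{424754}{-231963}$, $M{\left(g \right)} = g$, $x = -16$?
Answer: $\frac{i \sqrt{1120857046113}}{231963} \approx 4.5641 i$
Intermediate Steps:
$Z{\left(f,u \right)} = -9 + f + u$ ($Z{\left(f,u \right)} = -9 + \left(\left(f + u\right) + \left(- u + u\right)\right) = -9 + \left(\left(f + u\right) + 0\right) = -9 + \left(f + u\right) = -9 + f + u$)
$p = \frac{1430950}{231963}$ ($p = 8 + \frac{424754}{-231963} = 8 + 424754 \left(- \frac{1}{231963}\right) = 8 - \frac{424754}{231963} = \frac{1430950}{231963} \approx 6.1689$)
$\sqrt{M{\left(Z{\left(x,-2 \right)} \right)} + p} = \sqrt{\left(-9 - 16 - 2\right) + \frac{1430950}{231963}} = \sqrt{-27 + \frac{1430950}{231963}} = \sqrt{- \frac{4832051}{231963}} = \frac{i \sqrt{1120857046113}}{231963}$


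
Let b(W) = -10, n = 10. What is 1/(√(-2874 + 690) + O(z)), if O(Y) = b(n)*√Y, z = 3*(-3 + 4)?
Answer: 1/(2*(-5*√3 + I*√546)) ≈ -0.0069728 - 0.018814*I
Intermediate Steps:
z = 3 (z = 3*1 = 3)
O(Y) = -10*√Y
1/(√(-2874 + 690) + O(z)) = 1/(√(-2874 + 690) - 10*√3) = 1/(√(-2184) - 10*√3) = 1/(2*I*√546 - 10*√3) = 1/(-10*√3 + 2*I*√546)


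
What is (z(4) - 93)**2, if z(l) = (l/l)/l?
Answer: 137641/16 ≈ 8602.6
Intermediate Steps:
z(l) = 1/l
(z(4) - 93)**2 = (1/4 - 93)**2 = (-371/4)**2 = 137641/16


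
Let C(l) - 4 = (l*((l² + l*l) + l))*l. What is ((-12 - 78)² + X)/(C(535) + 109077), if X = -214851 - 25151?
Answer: -115951/82001370353 ≈ -1.4140e-6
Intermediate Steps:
C(l) = 4 + l²*(l + 2*l²) (C(l) = 4 + (l*((l² + l*l) + l))*l = 4 + (l*((l² + l²) + l))*l = 4 + (l*(2*l² + l))*l = 4 + (l*(l + 2*l²))*l = 4 + l²*(l + 2*l²))
X = -240002
((-12 - 78)² + X)/(C(535) + 109077) = ((-12 - 78)² - 240002)/((4 + 535³ + 2*535⁴) + 109077) = ((-90)² - 240002)/((4 + 153130375 + 2*81924750625) + 109077) = (8100 - 240002)/((4 + 153130375 + 163849501250) + 109077) = -231902/(164002631629 + 109077) = -231902/164002740706 = -231902*1/164002740706 = -115951/82001370353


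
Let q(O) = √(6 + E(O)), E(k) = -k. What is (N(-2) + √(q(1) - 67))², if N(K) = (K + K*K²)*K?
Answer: (20 + I*√(67 - √5))² ≈ 335.24 + 321.9*I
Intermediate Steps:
q(O) = √(6 - O)
N(K) = K*(K + K³) (N(K) = (K + K³)*K = K*(K + K³))
(N(-2) + √(q(1) - 67))² = (((-2)² + (-2)⁴) + √(√(6 - 1*1) - 67))² = ((4 + 16) + √(√(6 - 1) - 67))² = (20 + √(√5 - 67))² = (20 + √(-67 + √5))²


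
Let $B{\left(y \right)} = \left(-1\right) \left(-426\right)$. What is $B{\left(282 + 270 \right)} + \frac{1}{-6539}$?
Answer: $\frac{2785613}{6539} \approx 426.0$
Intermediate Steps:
$B{\left(y \right)} = 426$
$B{\left(282 + 270 \right)} + \frac{1}{-6539} = 426 + \frac{1}{-6539} = 426 - \frac{1}{6539} = \frac{2785613}{6539}$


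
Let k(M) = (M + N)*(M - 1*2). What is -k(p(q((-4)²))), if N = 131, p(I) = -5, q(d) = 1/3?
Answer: 882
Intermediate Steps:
q(d) = ⅓
k(M) = (-2 + M)*(131 + M) (k(M) = (M + 131)*(M - 1*2) = (131 + M)*(M - 2) = (131 + M)*(-2 + M) = (-2 + M)*(131 + M))
-k(p(q((-4)²))) = -(-262 + (-5)² + 129*(-5)) = -(-262 + 25 - 645) = -1*(-882) = 882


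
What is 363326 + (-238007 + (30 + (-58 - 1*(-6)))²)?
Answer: 125803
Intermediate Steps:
363326 + (-238007 + (30 + (-58 - 1*(-6)))²) = 363326 + (-238007 + (30 + (-58 + 6))²) = 363326 + (-238007 + (30 - 52)²) = 363326 + (-238007 + (-22)²) = 363326 + (-238007 + 484) = 363326 - 237523 = 125803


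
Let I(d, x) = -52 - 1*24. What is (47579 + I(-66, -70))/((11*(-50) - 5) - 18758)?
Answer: -47503/19313 ≈ -2.4596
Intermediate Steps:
I(d, x) = -76 (I(d, x) = -52 - 24 = -76)
(47579 + I(-66, -70))/((11*(-50) - 5) - 18758) = (47579 - 76)/((11*(-50) - 5) - 18758) = 47503/((-550 - 5) - 18758) = 47503/(-555 - 18758) = 47503/(-19313) = 47503*(-1/19313) = -47503/19313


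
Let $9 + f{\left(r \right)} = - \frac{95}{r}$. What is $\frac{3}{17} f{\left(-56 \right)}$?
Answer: $- \frac{1227}{952} \approx -1.2889$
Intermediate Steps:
$f{\left(r \right)} = -9 - \frac{95}{r}$
$\frac{3}{17} f{\left(-56 \right)} = \frac{3}{17} \left(-9 - \frac{95}{-56}\right) = 3 \cdot \frac{1}{17} \left(-9 - - \frac{95}{56}\right) = \frac{3 \left(-9 + \frac{95}{56}\right)}{17} = \frac{3}{17} \left(- \frac{409}{56}\right) = - \frac{1227}{952}$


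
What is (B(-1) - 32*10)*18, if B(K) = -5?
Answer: -5850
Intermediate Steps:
(B(-1) - 32*10)*18 = (-5 - 32*10)*18 = (-5 - 320)*18 = -325*18 = -5850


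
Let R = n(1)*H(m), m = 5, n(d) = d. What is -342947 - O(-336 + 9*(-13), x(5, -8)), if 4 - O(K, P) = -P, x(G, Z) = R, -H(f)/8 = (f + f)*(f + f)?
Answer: -342151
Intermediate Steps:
H(f) = -32*f**2 (H(f) = -8*(f + f)*(f + f) = -8*2*f*2*f = -32*f**2)
R = -800 (R = 1*(-32*5**2) = 1*(-32*25) = 1*(-800) = -800)
x(G, Z) = -800
O(K, P) = 4 + P (O(K, P) = 4 - (-1)*P = 4 + P)
-342947 - O(-336 + 9*(-13), x(5, -8)) = -342947 - (4 - 800) = -342947 - 1*(-796) = -342947 + 796 = -342151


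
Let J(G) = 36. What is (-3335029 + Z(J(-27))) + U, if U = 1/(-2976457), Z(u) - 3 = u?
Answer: -9926454330431/2976457 ≈ -3.3350e+6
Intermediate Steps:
Z(u) = 3 + u
U = -1/2976457 ≈ -3.3597e-7
(-3335029 + Z(J(-27))) + U = (-3335029 + (3 + 36)) - 1/2976457 = (-3335029 + 39) - 1/2976457 = -3334990 - 1/2976457 = -9926454330431/2976457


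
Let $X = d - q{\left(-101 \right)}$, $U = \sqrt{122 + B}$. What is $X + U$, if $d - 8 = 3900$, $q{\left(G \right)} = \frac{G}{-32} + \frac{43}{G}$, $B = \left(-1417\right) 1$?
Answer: $\frac{12621831}{3232} + i \sqrt{1295} \approx 3905.3 + 35.986 i$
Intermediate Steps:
$B = -1417$
$q{\left(G \right)} = \frac{43}{G} - \frac{G}{32}$ ($q{\left(G \right)} = G \left(- \frac{1}{32}\right) + \frac{43}{G} = - \frac{G}{32} + \frac{43}{G} = \frac{43}{G} - \frac{G}{32}$)
$d = 3908$ ($d = 8 + 3900 = 3908$)
$U = i \sqrt{1295}$ ($U = \sqrt{122 - 1417} = \sqrt{-1295} = i \sqrt{1295} \approx 35.986 i$)
$X = \frac{12621831}{3232}$ ($X = 3908 - \left(\frac{43}{-101} - - \frac{101}{32}\right) = 3908 - \left(43 \left(- \frac{1}{101}\right) + \frac{101}{32}\right) = 3908 - \left(- \frac{43}{101} + \frac{101}{32}\right) = 3908 - \frac{8825}{3232} = \frac{12621831}{3232} \approx 3905.3$)
$X + U = \frac{12621831}{3232} + i \sqrt{1295}$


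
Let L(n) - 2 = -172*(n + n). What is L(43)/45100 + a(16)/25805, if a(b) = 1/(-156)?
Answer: -595383733/1815536580 ≈ -0.32794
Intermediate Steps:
L(n) = 2 - 344*n (L(n) = 2 - 172*(n + n) = 2 - 344*n)
a(b) = -1/156
L(43)/45100 + a(16)/25805 = (2 - 344*43)/45100 - 1/156/25805 = (2 - 14792)*(1/45100) - 1/156*1/25805 = -14790*1/45100 - 1/4025580 = -1479/4510 - 1/4025580 = -595383733/1815536580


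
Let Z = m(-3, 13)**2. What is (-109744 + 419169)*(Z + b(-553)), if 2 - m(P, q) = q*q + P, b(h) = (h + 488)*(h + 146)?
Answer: 16508133175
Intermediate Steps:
b(h) = (146 + h)*(488 + h) (b(h) = (488 + h)*(146 + h) = (146 + h)*(488 + h))
m(P, q) = 2 - P - q**2 (m(P, q) = 2 - (q*q + P) = 2 - (q**2 + P) = 2 - (P + q**2) = 2 + (-P - q**2) = 2 - P - q**2)
Z = 26896 (Z = (2 - 1*(-3) - 1*13**2)**2 = (2 + 3 - 1*169)**2 = (2 + 3 - 169)**2 = (-164)**2 = 26896)
(-109744 + 419169)*(Z + b(-553)) = (-109744 + 419169)*(26896 + (71248 + (-553)**2 + 634*(-553))) = 309425*(26896 + (71248 + 305809 - 350602)) = 309425*(26896 + 26455) = 309425*53351 = 16508133175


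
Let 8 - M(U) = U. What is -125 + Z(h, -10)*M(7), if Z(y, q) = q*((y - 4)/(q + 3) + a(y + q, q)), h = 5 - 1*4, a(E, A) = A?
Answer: -205/7 ≈ -29.286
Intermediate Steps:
M(U) = 8 - U
h = 1 (h = 5 - 4 = 1)
Z(y, q) = q*(q + (-4 + y)/(3 + q)) (Z(y, q) = q*((y - 4)/(q + 3) + q) = q*((-4 + y)/(3 + q) + q) = q*(q + (-4 + y)/(3 + q)))
-125 + Z(h, -10)*M(7) = -125 + (-10*(-4 + 1 + (-10)² + 3*(-10))/(3 - 10))*(8 - 1*7) = -125 + (-10*(-4 + 1 + 100 - 30)/(-7))*(8 - 7) = -125 - 10*(-⅐)*67*1 = -125 + (670/7)*1 = -125 + 670/7 = -205/7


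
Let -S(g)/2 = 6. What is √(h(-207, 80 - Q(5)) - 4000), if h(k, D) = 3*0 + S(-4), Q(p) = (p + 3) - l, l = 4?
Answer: 2*I*√1003 ≈ 63.34*I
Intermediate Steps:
S(g) = -12 (S(g) = -2*6 = -12)
Q(p) = -1 + p (Q(p) = (p + 3) - 1*4 = (3 + p) - 4 = -1 + p)
h(k, D) = -12 (h(k, D) = 3*0 - 12 = 0 - 12 = -12)
√(h(-207, 80 - Q(5)) - 4000) = √(-12 - 4000) = √(-4012) = 2*I*√1003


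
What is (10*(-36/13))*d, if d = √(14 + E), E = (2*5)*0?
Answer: -360*√14/13 ≈ -103.62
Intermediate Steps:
E = 0 (E = 10*0 = 0)
d = √14 (d = √(14 + 0) = √14 ≈ 3.7417)
(10*(-36/13))*d = (10*(-36/13))*√14 = -360*√14/13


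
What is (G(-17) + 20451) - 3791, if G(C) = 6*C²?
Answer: 18394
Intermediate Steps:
(G(-17) + 20451) - 3791 = (6*(-17)² + 20451) - 3791 = (6*289 + 20451) - 3791 = (1734 + 20451) - 3791 = 22185 - 3791 = 18394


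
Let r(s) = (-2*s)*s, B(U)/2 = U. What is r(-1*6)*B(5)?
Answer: -720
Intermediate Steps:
B(U) = 2*U
r(s) = -2*s²
r(-1*6)*B(5) = (-2*(-1*6)²)*(2*5) = -2*(-6)²*10 = -2*36*10 = -72*10 = -720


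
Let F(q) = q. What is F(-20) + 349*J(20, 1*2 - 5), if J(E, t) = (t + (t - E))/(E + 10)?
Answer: -4837/15 ≈ -322.47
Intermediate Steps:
J(E, t) = (-E + 2*t)/(10 + E)
F(-20) + 349*J(20, 1*2 - 5) = -20 + 349*((-1*20 + 2*(1*2 - 5))/(10 + 20)) = -20 + 349*((-20 + 2*(2 - 5))/30) = -20 + 349*((-20 + 2*(-3))/30) = -20 + 349*((-20 - 6)/30) = -20 + 349*((1/30)*(-26)) = -20 + 349*(-13/15) = -20 - 4537/15 = -4837/15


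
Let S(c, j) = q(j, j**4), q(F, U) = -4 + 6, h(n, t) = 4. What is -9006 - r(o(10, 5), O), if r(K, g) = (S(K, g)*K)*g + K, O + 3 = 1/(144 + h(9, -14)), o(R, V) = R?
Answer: -331377/37 ≈ -8956.1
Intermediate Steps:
O = -443/148 (O = -3 + 1/(144 + 4) = -3 + 1/148 = -443/148 ≈ -2.9932)
q(F, U) = 2
S(c, j) = 2
r(K, g) = K + 2*K*g (r(K, g) = (2*K)*g + K = 2*K*g + K = K + 2*K*g)
-9006 - r(o(10, 5), O) = -9006 - 10*(1 + 2*(-443/148)) = -9006 - 10*(1 - 443/74) = -9006 - 10*(-369)/74 = -9006 - 1*(-1845/37) = -9006 + 1845/37 = -331377/37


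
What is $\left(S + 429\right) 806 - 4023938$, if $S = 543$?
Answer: $-3240506$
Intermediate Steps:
$\left(S + 429\right) 806 - 4023938 = \left(543 + 429\right) 806 - 4023938 = 972 \cdot 806 - 4023938 = 783432 - 4023938 = -3240506$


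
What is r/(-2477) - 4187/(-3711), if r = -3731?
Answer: 24216940/9192147 ≈ 2.6345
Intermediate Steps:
r/(-2477) - 4187/(-3711) = -3731/(-2477) - 4187/(-3711) = -3731*(-1/2477) - 4187*(-1/3711) = 3731/2477 + 4187/3711 = 24216940/9192147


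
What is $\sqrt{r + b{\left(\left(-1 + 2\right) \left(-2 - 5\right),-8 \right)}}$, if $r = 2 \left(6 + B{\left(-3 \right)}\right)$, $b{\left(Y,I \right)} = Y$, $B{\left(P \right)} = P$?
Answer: $i \approx 1.0 i$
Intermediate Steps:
$r = 6$ ($r = 2 \left(6 - 3\right) = 2 \cdot 3 = 6$)
$\sqrt{r + b{\left(\left(-1 + 2\right) \left(-2 - 5\right),-8 \right)}} = \sqrt{6 + \left(-1 + 2\right) \left(-2 - 5\right)} = \sqrt{6 + 1 \left(-7\right)} = \sqrt{6 - 7} = \sqrt{-1} = i$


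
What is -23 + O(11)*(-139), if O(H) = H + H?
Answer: -3081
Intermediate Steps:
O(H) = 2*H
-23 + O(11)*(-139) = -23 + (2*11)*(-139) = -23 + 22*(-139) = -23 - 3058 = -3081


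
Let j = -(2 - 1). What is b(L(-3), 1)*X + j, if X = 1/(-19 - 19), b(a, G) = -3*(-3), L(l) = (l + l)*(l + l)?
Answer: -47/38 ≈ -1.2368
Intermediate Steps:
L(l) = 4*l² (L(l) = (2*l)*(2*l) = 4*l²)
b(a, G) = 9
X = -1/38 (X = 1/(-38) = -1/38 ≈ -0.026316)
j = -1 (j = -1*1 = -1)
b(L(-3), 1)*X + j = 9*(-1/38) - 1 = -9/38 - 1 = -47/38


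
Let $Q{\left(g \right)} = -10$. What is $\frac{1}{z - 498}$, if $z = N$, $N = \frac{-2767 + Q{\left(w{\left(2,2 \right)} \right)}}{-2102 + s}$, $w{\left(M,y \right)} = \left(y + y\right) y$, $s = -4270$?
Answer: $- \frac{6372}{3170479} \approx -0.0020098$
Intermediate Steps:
$w{\left(M,y \right)} = 2 y^{2}$ ($w{\left(M,y \right)} = 2 y y = 2 y^{2}$)
$N = \frac{2777}{6372}$ ($N = \frac{-2767 - 10}{-2102 - 4270} = - \frac{2777}{-6372} = \left(-2777\right) \left(- \frac{1}{6372}\right) = \frac{2777}{6372} \approx 0.43581$)
$z = \frac{2777}{6372} \approx 0.43581$
$\frac{1}{z - 498} = \frac{1}{\frac{2777}{6372} - 498} = \frac{1}{- \frac{3170479}{6372}} = - \frac{6372}{3170479}$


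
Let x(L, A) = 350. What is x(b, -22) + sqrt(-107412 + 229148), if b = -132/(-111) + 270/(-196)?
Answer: 350 + 2*sqrt(30434) ≈ 698.91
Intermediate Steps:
b = -683/3626 (b = -132*(-1/111) + 270*(-1/196) = 44/37 - 135/98 = -683/3626 ≈ -0.18836)
x(b, -22) + sqrt(-107412 + 229148) = 350 + sqrt(-107412 + 229148) = 350 + sqrt(121736) = 350 + 2*sqrt(30434)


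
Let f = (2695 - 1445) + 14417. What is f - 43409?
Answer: -27742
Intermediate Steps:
f = 15667 (f = 1250 + 14417 = 15667)
f - 43409 = 15667 - 43409 = -27742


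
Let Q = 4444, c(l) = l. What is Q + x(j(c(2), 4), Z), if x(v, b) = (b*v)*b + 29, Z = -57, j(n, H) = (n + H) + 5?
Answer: 40212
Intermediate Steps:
j(n, H) = 5 + H + n (j(n, H) = (H + n) + 5 = 5 + H + n)
x(v, b) = 29 + v*b² (x(v, b) = v*b² + 29 = 29 + v*b²)
Q + x(j(c(2), 4), Z) = 4444 + (29 + (5 + 4 + 2)*(-57)²) = 4444 + (29 + 11*3249) = 4444 + (29 + 35739) = 4444 + 35768 = 40212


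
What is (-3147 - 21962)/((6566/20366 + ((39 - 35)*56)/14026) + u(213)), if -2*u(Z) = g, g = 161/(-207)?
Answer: -4610876228514/133549829 ≈ -34526.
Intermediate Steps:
g = -7/9 (g = 161*(-1/207) = -7/9 ≈ -0.77778)
u(Z) = 7/18 (u(Z) = -1/2*(-7/9) = 7/18)
(-3147 - 21962)/((6566/20366 + ((39 - 35)*56)/14026) + u(213)) = (-3147 - 21962)/((6566/20366 + ((39 - 35)*56)/14026) + 7/18) = -25109/((6566*(1/20366) + (4*56)*(1/14026)) + 7/18) = -25109/((3283/10183 + 224*(1/14026)) + 7/18) = -25109/((3283/10183 + 112/7013) + 7/18) = -25109/(24164175/71413379 + 7/18) = -25109/934848803/1285440822 = -25109*1285440822/934848803 = -4610876228514/133549829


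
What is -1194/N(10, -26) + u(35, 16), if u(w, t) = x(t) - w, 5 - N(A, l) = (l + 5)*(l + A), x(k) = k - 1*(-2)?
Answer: -4433/331 ≈ -13.393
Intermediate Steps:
x(k) = 2 + k (x(k) = k + 2 = 2 + k)
N(A, l) = 5 - (5 + l)*(A + l) (N(A, l) = 5 - (l + 5)*(l + A) = 5 - (5 + l)*(A + l))
u(w, t) = 2 + t - w (u(w, t) = (2 + t) - w = 2 + t - w)
-1194/N(10, -26) + u(35, 16) = -1194/(5 - 1*(-26)² - 5*10 - 5*(-26) - 1*10*(-26)) + (2 + 16 - 1*35) = -1194/(5 - 1*676 - 50 + 130 + 260) + (2 + 16 - 35) = -1194/(5 - 676 - 50 + 130 + 260) - 17 = -1194/(-331) - 17 = -1/331*(-1194) - 17 = 1194/331 - 17 = -4433/331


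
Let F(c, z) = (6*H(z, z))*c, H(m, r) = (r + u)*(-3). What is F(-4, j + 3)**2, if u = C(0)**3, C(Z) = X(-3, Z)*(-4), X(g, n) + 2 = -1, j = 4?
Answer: 15605006400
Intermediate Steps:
X(g, n) = -3 (X(g, n) = -2 - 1 = -3)
C(Z) = 12 (C(Z) = -3*(-4) = 12)
u = 1728 (u = 12**3 = 1728)
H(m, r) = -5184 - 3*r (H(m, r) = (r + 1728)*(-3) = (1728 + r)*(-3) = -5184 - 3*r)
F(c, z) = c*(-31104 - 18*z) (F(c, z) = (6*(-5184 - 3*z))*c = (-31104 - 18*z)*c = c*(-31104 - 18*z))
F(-4, j + 3)**2 = (-18*(-4)*(1728 + (4 + 3)))**2 = (-18*(-4)*(1728 + 7))**2 = (-18*(-4)*1735)**2 = 124920**2 = 15605006400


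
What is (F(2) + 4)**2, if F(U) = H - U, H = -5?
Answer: 9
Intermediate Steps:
F(U) = -5 - U
(F(2) + 4)**2 = ((-5 - 1*2) + 4)**2 = ((-5 - 2) + 4)**2 = (-7 + 4)**2 = (-3)**2 = 9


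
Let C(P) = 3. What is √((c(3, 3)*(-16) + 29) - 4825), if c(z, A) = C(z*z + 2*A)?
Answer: 2*I*√1211 ≈ 69.599*I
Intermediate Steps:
c(z, A) = 3
√((c(3, 3)*(-16) + 29) - 4825) = √((3*(-16) + 29) - 4825) = √((-48 + 29) - 4825) = √(-19 - 4825) = √(-4844) = 2*I*√1211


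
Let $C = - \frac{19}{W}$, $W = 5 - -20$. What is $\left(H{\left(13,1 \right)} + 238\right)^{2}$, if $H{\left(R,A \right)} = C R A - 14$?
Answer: $\frac{28654609}{625} \approx 45847.0$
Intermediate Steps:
$W = 25$ ($W = 5 + 20 = 25$)
$C = - \frac{19}{25} \approx -0.76$
$H{\left(R,A \right)} = -14 - \frac{19 A R}{25}$ ($H{\left(R,A \right)} = - \frac{19 R}{25} A - 14 = - \frac{19 A R}{25} - 14 = -14 - \frac{19 A R}{25}$)
$\left(H{\left(13,1 \right)} + 238\right)^{2} = \left(\left(-14 - \frac{19}{25} \cdot 13\right) + 238\right)^{2} = \left(\left(-14 - \frac{247}{25}\right) + 238\right)^{2} = \left(- \frac{597}{25} + 238\right)^{2} = \left(\frac{5353}{25}\right)^{2} = \frac{28654609}{625}$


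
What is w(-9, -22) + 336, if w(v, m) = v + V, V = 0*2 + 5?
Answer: 332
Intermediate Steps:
V = 5 (V = 0 + 5 = 5)
w(v, m) = 5 + v (w(v, m) = v + 5 = 5 + v)
w(-9, -22) + 336 = (5 - 9) + 336 = -4 + 336 = 332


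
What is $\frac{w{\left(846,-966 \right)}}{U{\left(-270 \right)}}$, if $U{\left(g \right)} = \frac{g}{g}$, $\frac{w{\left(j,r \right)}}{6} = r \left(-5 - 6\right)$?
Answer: $63756$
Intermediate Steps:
$w{\left(j,r \right)} = - 66 r$ ($w{\left(j,r \right)} = 6 r \left(-5 - 6\right) = 6 r \left(-11\right) = 6 \left(- 11 r\right) = - 66 r$)
$U{\left(g \right)} = 1$
$\frac{w{\left(846,-966 \right)}}{U{\left(-270 \right)}} = \frac{\left(-66\right) \left(-966\right)}{1} = 63756 \cdot 1 = 63756$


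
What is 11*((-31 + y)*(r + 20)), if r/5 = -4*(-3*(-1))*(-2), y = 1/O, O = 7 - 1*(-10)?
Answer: -810040/17 ≈ -47649.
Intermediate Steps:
O = 17 (O = 7 + 10 = 17)
y = 1/17 ≈ 0.058824
r = 120 (r = 5*(-4*(-3*(-1))*(-2)) = 5*(-12*(-2)) = 5*(-4*(-6)) = 5*24 = 120)
11*((-31 + y)*(r + 20)) = 11*((-31 + 1/17)*(120 + 20)) = 11*(-526/17*140) = 11*(-73640/17) = -810040/17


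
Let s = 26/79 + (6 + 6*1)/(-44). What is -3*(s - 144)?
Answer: 375261/869 ≈ 431.83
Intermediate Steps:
s = 49/869 (s = 26*(1/79) + (6 + 6)*(-1/44) = 26/79 + 12*(-1/44) = 26/79 - 3/11 = 49/869 ≈ 0.056387)
-3*(s - 144) = -3*(49/869 - 144) = -3*(-125087/869) = 375261/869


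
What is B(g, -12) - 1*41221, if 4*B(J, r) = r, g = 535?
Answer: -41224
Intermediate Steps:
B(J, r) = r/4
B(g, -12) - 1*41221 = (¼)*(-12) - 1*41221 = -3 - 41221 = -41224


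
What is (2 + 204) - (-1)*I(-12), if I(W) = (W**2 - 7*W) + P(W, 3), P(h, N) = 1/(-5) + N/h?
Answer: 8671/20 ≈ 433.55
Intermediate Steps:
P(h, N) = -1/5 + N/h (P(h, N) = 1*(-1/5) + N/h = -1/5 + N/h)
I(W) = W**2 - 7*W + (3 - W/5)/W (I(W) = (W**2 - 7*W) + (3 - W/5)/W = W**2 - 7*W + (3 - W/5)/W)
(2 + 204) - (-1)*I(-12) = (2 + 204) - (-1)*(-1/5 + (-12)**2 - 7*(-12) + 3/(-12)) = 206 - (-1)*(-1/5 + 144 + 84 + 3*(-1/12)) = 206 - (-1)*(-1/5 + 144 + 84 - 1/4) = 206 - (-1)*4551/20 = 206 - 1*(-4551/20) = 206 + 4551/20 = 8671/20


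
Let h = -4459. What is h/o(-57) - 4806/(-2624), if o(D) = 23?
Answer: -5794939/30176 ≈ -192.04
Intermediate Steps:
h/o(-57) - 4806/(-2624) = -4459/23 - 4806/(-2624) = -4459*1/23 - 4806*(-1/2624) = -4459/23 + 2403/1312 = -5794939/30176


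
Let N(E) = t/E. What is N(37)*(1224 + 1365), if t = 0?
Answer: 0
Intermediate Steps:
N(E) = 0 (N(E) = 0/E = 0)
N(37)*(1224 + 1365) = 0*(1224 + 1365) = 0*2589 = 0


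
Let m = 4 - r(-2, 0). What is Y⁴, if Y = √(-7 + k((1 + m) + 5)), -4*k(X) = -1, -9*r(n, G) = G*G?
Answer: 729/16 ≈ 45.563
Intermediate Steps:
r(n, G) = -G²/9 (r(n, G) = -G*G/9 = -G²/9)
m = 4 (m = 4 - (-1)*0²/9 = 4 - (-1)*0/9 = 4 - 1*0 = 4 + 0 = 4)
k(X) = ¼ (k(X) = -¼*(-1) = ¼)
Y = 3*I*√3/2 (Y = √(-7 + ¼) = √(-27/4) = 3*I*√3/2 ≈ 2.5981*I)
Y⁴ = (3*I*√3/2)⁴ = 729/16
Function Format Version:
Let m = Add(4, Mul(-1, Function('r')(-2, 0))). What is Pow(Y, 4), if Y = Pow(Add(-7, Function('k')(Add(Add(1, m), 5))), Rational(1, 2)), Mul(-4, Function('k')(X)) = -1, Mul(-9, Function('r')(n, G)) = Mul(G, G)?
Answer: Rational(729, 16) ≈ 45.563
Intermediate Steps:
Function('r')(n, G) = Mul(Rational(-1, 9), Pow(G, 2)) (Function('r')(n, G) = Mul(Rational(-1, 9), Mul(G, G)) = Mul(Rational(-1, 9), Pow(G, 2)))
m = 4 (m = Add(4, Mul(-1, Mul(Rational(-1, 9), Pow(0, 2)))) = Add(4, Mul(-1, Mul(Rational(-1, 9), 0))) = Add(4, Mul(-1, 0)) = Add(4, 0) = 4)
Function('k')(X) = Rational(1, 4) (Function('k')(X) = Mul(Rational(-1, 4), -1) = Rational(1, 4))
Y = Mul(Rational(3, 2), I, Pow(3, Rational(1, 2))) (Y = Pow(Add(-7, Rational(1, 4)), Rational(1, 2)) = Pow(Rational(-27, 4), Rational(1, 2)) = Mul(Rational(3, 2), I, Pow(3, Rational(1, 2))) ≈ Mul(2.5981, I))
Pow(Y, 4) = Pow(Mul(Rational(3, 2), I, Pow(3, Rational(1, 2))), 4) = Rational(729, 16)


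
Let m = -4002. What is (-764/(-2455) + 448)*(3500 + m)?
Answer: -552503208/2455 ≈ -2.2505e+5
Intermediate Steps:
(-764/(-2455) + 448)*(3500 + m) = (-764/(-2455) + 448)*(3500 - 4002) = (-764*(-1/2455) + 448)*(-502) = (764/2455 + 448)*(-502) = (1100604/2455)*(-502) = -552503208/2455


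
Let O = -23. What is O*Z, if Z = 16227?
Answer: -373221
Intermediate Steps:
O*Z = -23*16227 = -373221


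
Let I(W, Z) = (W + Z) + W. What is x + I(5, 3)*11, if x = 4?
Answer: 147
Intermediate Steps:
I(W, Z) = Z + 2*W
x + I(5, 3)*11 = 4 + (3 + 2*5)*11 = 4 + (3 + 10)*11 = 4 + 13*11 = 4 + 143 = 147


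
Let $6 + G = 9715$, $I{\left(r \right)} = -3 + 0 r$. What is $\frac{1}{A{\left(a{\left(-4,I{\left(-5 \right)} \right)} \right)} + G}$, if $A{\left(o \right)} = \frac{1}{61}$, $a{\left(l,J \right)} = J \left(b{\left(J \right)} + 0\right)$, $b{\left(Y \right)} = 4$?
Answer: $\frac{61}{592250} \approx 0.000103$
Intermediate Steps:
$I{\left(r \right)} = -3$ ($I{\left(r \right)} = -3 + 0 = -3$)
$a{\left(l,J \right)} = 4 J$ ($a{\left(l,J \right)} = J \left(4 + 0\right) = J 4 = 4 J$)
$A{\left(o \right)} = \frac{1}{61}$
$G = 9709$ ($G = -6 + 9715 = 9709$)
$\frac{1}{A{\left(a{\left(-4,I{\left(-5 \right)} \right)} \right)} + G} = \frac{1}{\frac{1}{61} + 9709} = \frac{1}{\frac{592250}{61}} = \frac{61}{592250}$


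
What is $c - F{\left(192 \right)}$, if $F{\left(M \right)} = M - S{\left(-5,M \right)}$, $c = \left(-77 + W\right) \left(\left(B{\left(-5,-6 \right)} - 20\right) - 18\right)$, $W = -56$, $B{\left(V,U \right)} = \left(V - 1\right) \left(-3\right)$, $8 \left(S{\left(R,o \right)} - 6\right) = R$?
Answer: $\frac{19787}{8} \approx 2473.4$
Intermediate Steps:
$S{\left(R,o \right)} = 6 + \frac{R}{8}$
$B{\left(V,U \right)} = 3 - 3 V$ ($B{\left(V,U \right)} = \left(-1 + V\right) \left(-3\right) = 3 - 3 V$)
$c = 2660$ ($c = \left(-77 - 56\right) \left(\left(\left(3 - -15\right) - 20\right) - 18\right) = - 133 \left(\left(\left(3 + 15\right) - 20\right) - 18\right) = - 133 \left(\left(18 - 20\right) - 18\right) = - 133 \left(-2 - 18\right) = \left(-133\right) \left(-20\right) = 2660$)
$F{\left(M \right)} = - \frac{43}{8} + M$ ($F{\left(M \right)} = M - \left(6 + \frac{1}{8} \left(-5\right)\right) = M - \left(6 - \frac{5}{8}\right) = M - \frac{43}{8} = - \frac{43}{8} + M$)
$c - F{\left(192 \right)} = 2660 - \left(- \frac{43}{8} + 192\right) = 2660 - \frac{1493}{8} = \frac{19787}{8}$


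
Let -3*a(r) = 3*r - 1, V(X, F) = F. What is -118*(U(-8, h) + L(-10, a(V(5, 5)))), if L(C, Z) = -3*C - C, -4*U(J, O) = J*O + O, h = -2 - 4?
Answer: -3481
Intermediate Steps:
a(r) = 1/3 - r (a(r) = -(3*r - 1)/3 = -(-1 + 3*r)/3 = 1/3 - r)
h = -6
U(J, O) = -O/4 - J*O/4 (U(J, O) = -(J*O + O)/4 = -(O + J*O)/4 = -O/4 - J*O/4)
L(C, Z) = -4*C
-118*(U(-8, h) + L(-10, a(V(5, 5)))) = -118*(-1/4*(-6)*(1 - 8) - 4*(-10)) = -118*(-1/4*(-6)*(-7) + 40) = -118*(-21/2 + 40) = -118*59/2 = -3481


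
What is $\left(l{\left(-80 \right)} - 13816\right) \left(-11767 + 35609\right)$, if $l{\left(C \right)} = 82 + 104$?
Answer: $-324966460$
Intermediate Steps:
$l{\left(C \right)} = 186$
$\left(l{\left(-80 \right)} - 13816\right) \left(-11767 + 35609\right) = \left(186 - 13816\right) \left(-11767 + 35609\right) = \left(-13630\right) 23842 = -324966460$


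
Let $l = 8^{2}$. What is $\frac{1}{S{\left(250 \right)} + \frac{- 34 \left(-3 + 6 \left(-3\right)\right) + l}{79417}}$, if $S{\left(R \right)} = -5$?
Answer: $- \frac{79417}{396307} \approx -0.20039$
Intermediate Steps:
$l = 64$
$\frac{1}{S{\left(250 \right)} + \frac{- 34 \left(-3 + 6 \left(-3\right)\right) + l}{79417}} = \frac{1}{-5 + \frac{- 34 \left(-3 + 6 \left(-3\right)\right) + 64}{79417}} = \frac{1}{-5 + \left(- 34 \left(-3 - 18\right) + 64\right) \frac{1}{79417}} = \frac{1}{-5 + \left(\left(-34\right) \left(-21\right) + 64\right) \frac{1}{79417}} = \frac{1}{-5 + \left(714 + 64\right) \frac{1}{79417}} = \frac{1}{-5 + 778 \cdot \frac{1}{79417}} = \frac{1}{-5 + \frac{778}{79417}} = \frac{1}{- \frac{396307}{79417}} = - \frac{79417}{396307}$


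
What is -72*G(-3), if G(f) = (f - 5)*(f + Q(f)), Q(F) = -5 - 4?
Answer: -6912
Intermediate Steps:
Q(F) = -9
G(f) = (-9 + f)*(-5 + f) (G(f) = (f - 5)*(f - 9) = (-5 + f)*(-9 + f) = (-9 + f)*(-5 + f))
-72*G(-3) = -72*(45 + (-3)² - 14*(-3)) = -72*(45 + 9 + 42) = -72*96 = -6912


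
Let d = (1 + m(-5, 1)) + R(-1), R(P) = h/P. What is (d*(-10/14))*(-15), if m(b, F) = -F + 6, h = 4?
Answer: 150/7 ≈ 21.429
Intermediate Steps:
m(b, F) = 6 - F
R(P) = 4/P
d = 2 (d = (1 + (6 - 1*1)) + 4/(-1) = (1 + (6 - 1)) + 4*(-1) = (1 + 5) - 4 = 6 - 4 = 2)
(d*(-10/14))*(-15) = (2*(-10/14))*(-15) = (2*(-10*1/14))*(-15) = (2*(-5/7))*(-15) = -10/7*(-15) = 150/7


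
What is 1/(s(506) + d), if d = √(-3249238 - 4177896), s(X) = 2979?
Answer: 2979/16301575 - I*√7427134/16301575 ≈ 0.00018274 - 0.00016718*I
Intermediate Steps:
d = I*√7427134 (d = √(-7427134) = I*√7427134 ≈ 2725.3*I)
1/(s(506) + d) = 1/(2979 + I*√7427134)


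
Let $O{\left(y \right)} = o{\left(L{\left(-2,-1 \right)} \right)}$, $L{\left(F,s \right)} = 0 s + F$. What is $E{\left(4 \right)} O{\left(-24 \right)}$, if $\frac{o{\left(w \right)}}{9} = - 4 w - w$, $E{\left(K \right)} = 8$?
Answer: $720$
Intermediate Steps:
$L{\left(F,s \right)} = F$ ($L{\left(F,s \right)} = 0 + F = F$)
$o{\left(w \right)} = - 45 w$ ($o{\left(w \right)} = 9 \left(- 4 w - w\right) = 9 \left(- 5 w\right) = - 45 w$)
$O{\left(y \right)} = 90$ ($O{\left(y \right)} = \left(-45\right) \left(-2\right) = 90$)
$E{\left(4 \right)} O{\left(-24 \right)} = 8 \cdot 90 = 720$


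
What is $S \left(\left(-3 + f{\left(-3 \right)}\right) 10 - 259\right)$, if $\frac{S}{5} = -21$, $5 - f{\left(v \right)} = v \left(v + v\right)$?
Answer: $43995$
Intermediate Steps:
$f{\left(v \right)} = 5 - 2 v^{2}$ ($f{\left(v \right)} = 5 - v \left(v + v\right) = 5 - v 2 v = 5 - 2 v^{2}$)
$S = -105$ ($S = 5 \left(-21\right) = -105$)
$S \left(\left(-3 + f{\left(-3 \right)}\right) 10 - 259\right) = - 105 \left(\left(-3 + \left(5 - 2 \left(-3\right)^{2}\right)\right) 10 - 259\right) = - 105 \left(\left(-3 + \left(5 - 18\right)\right) 10 - 259\right) = - 105 \left(\left(-3 - 13\right) 10 - 259\right) = - 105 \left(\left(-16\right) 10 - 259\right) = - 105 \left(-160 - 259\right) = \left(-105\right) \left(-419\right) = 43995$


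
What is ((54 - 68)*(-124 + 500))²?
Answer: 27709696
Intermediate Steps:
((54 - 68)*(-124 + 500))² = (-14*376)² = (-5264)² = 27709696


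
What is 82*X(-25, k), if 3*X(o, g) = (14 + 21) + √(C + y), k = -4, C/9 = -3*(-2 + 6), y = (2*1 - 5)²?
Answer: 2870/3 + 82*I*√11 ≈ 956.67 + 271.96*I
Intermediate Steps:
y = 9 (y = (2 - 5)² = (-3)² = 9)
C = -108 (C = 9*(-3*(-2 + 6)) = 9*(-3*4) = 9*(-12) = -108)
X(o, g) = 35/3 + I*√11 (X(o, g) = ((14 + 21) + √(-108 + 9))/3 = (35 + √(-99))/3 = (35 + 3*I*√11)/3 = 35/3 + I*√11)
82*X(-25, k) = 82*(35/3 + I*√11) = 2870/3 + 82*I*√11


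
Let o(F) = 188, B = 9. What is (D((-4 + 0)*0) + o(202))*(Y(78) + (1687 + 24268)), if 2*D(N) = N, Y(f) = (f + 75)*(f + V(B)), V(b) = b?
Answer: 7382008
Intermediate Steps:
Y(f) = (9 + f)*(75 + f) (Y(f) = (f + 75)*(f + 9) = (75 + f)*(9 + f) = (9 + f)*(75 + f))
D(N) = N/2
(D((-4 + 0)*0) + o(202))*(Y(78) + (1687 + 24268)) = (((-4 + 0)*0)/2 + 188)*((675 + 78² + 84*78) + (1687 + 24268)) = ((-4*0)/2 + 188)*((675 + 6084 + 6552) + 25955) = ((½)*0 + 188)*(13311 + 25955) = (0 + 188)*39266 = 188*39266 = 7382008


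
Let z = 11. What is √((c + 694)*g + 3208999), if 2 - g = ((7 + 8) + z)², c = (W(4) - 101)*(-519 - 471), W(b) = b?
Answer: I*√61982977 ≈ 7872.9*I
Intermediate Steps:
c = 96030 (c = (4 - 101)*(-519 - 471) = -97*(-990) = 96030)
g = -674 (g = 2 - ((7 + 8) + 11)² = 2 - (15 + 11)² = 2 - 1*26² = 2 - 1*676 = 2 - 676 = -674)
√((c + 694)*g + 3208999) = √((96030 + 694)*(-674) + 3208999) = √(96724*(-674) + 3208999) = √(-65191976 + 3208999) = √(-61982977) = I*√61982977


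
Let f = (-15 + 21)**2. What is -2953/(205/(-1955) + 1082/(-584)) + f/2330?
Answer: 392783675194/260380995 ≈ 1508.5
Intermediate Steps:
f = 36 (f = 6**2 = 36)
-2953/(205/(-1955) + 1082/(-584)) + f/2330 = -2953/(205/(-1955) + 1082/(-584)) + 36/2330 = -2953/(205*(-1/1955) + 1082*(-1/584)) + 36*(1/2330) = -2953/(-41/391 - 541/292) + 18/1165 = -2953/(-223503/114172) + 18/1165 = -2953*(-114172/223503) + 18/1165 = 337149916/223503 + 18/1165 = 392783675194/260380995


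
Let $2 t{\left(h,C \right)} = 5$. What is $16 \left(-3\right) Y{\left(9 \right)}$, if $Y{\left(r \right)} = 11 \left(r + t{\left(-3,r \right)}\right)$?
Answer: $-6072$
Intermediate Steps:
$t{\left(h,C \right)} = \frac{5}{2}$ ($t{\left(h,C \right)} = \frac{1}{2} \cdot 5 = \frac{5}{2}$)
$Y{\left(r \right)} = \frac{55}{2} + 11 r$ ($Y{\left(r \right)} = 11 \left(r + \frac{5}{2}\right) = 11 \left(\frac{5}{2} + r\right) = \frac{55}{2} + 11 r$)
$16 \left(-3\right) Y{\left(9 \right)} = 16 \left(-3\right) \left(\frac{55}{2} + 11 \cdot 9\right) = - 48 \left(\frac{55}{2} + 99\right) = \left(-48\right) \frac{253}{2} = -6072$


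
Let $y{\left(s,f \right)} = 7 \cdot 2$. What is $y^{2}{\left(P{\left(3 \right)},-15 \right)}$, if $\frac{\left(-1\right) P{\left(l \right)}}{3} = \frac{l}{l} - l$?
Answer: $196$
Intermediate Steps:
$P{\left(l \right)} = -3 + 3 l$ ($P{\left(l \right)} = - 3 \left(\frac{l}{l} - l\right) = - 3 \left(1 - l\right) = -3 + 3 l$)
$y{\left(s,f \right)} = 14$
$y^{2}{\left(P{\left(3 \right)},-15 \right)} = 14^{2} = 196$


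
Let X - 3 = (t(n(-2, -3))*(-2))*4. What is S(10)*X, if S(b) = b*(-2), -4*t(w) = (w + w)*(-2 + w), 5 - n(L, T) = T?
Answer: -3900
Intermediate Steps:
n(L, T) = 5 - T
t(w) = -w*(-2 + w)/2 (t(w) = -(w + w)*(-2 + w)/4 = -2*w*(-2 + w)/4 = -w*(-2 + w)/2)
S(b) = -2*b
X = 195 (X = 3 + (((5 - 1*(-3))*(2 - (5 - 1*(-3)))/2)*(-2))*4 = 3 + (((5 + 3)*(2 - (5 + 3))/2)*(-2))*4 = 3 + (((1/2)*8*(2 - 1*8))*(-2))*4 = 3 + (((1/2)*8*(2 - 8))*(-2))*4 = 3 + (((1/2)*8*(-6))*(-2))*4 = 3 - 24*(-2)*4 = 3 + 48*4 = 3 + 192 = 195)
S(10)*X = -2*10*195 = -20*195 = -3900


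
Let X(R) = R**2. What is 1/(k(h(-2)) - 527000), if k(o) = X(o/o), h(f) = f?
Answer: -1/526999 ≈ -1.8975e-6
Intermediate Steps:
k(o) = 1 (k(o) = (o/o)**2 = 1**2 = 1)
1/(k(h(-2)) - 527000) = 1/(1 - 527000) = 1/(-526999) = -1/526999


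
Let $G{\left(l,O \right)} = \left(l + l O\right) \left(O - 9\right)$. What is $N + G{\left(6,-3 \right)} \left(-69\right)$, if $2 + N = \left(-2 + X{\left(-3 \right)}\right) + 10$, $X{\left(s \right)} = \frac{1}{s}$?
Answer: $- \frac{29791}{3} \approx -9930.3$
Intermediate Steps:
$G{\left(l,O \right)} = \left(-9 + O\right) \left(l + O l\right)$ ($G{\left(l,O \right)} = \left(l + O l\right) \left(-9 + O\right) = \left(-9 + O\right) \left(l + O l\right)$)
$N = \frac{17}{3}$ ($N = -2 + \left(\left(-2 + \frac{1}{-3}\right) + 10\right) = -2 + \left(\left(-2 - \frac{1}{3}\right) + 10\right) = -2 + \left(- \frac{7}{3} + 10\right) = -2 + \frac{23}{3} = \frac{17}{3} \approx 5.6667$)
$N + G{\left(6,-3 \right)} \left(-69\right) = \frac{17}{3} + 6 \left(-9 + \left(-3\right)^{2} - -24\right) \left(-69\right) = \frac{17}{3} + 6 \left(-9 + 9 + 24\right) \left(-69\right) = \frac{17}{3} + 6 \cdot 24 \left(-69\right) = \frac{17}{3} + 144 \left(-69\right) = \frac{17}{3} - 9936 = - \frac{29791}{3}$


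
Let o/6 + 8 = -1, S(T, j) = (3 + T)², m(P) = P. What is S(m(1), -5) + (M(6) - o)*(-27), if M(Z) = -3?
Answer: -1361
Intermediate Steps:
o = -54 (o = -48 + 6*(-1) = -48 - 6 = -54)
S(m(1), -5) + (M(6) - o)*(-27) = (3 + 1)² + (-3 - 1*(-54))*(-27) = 4² + (-3 + 54)*(-27) = 16 + 51*(-27) = 16 - 1377 = -1361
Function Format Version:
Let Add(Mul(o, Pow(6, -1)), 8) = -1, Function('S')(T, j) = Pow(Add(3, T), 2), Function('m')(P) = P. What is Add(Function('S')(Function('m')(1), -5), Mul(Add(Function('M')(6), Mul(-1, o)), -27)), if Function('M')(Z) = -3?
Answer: -1361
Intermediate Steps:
o = -54 (o = Add(-48, Mul(6, -1)) = Add(-48, -6) = -54)
Add(Function('S')(Function('m')(1), -5), Mul(Add(Function('M')(6), Mul(-1, o)), -27)) = Add(Pow(Add(3, 1), 2), Mul(Add(-3, Mul(-1, -54)), -27)) = Add(Pow(4, 2), Mul(Add(-3, 54), -27)) = Add(16, Mul(51, -27)) = Add(16, -1377) = -1361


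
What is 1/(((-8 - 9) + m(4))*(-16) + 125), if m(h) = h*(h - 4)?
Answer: 1/397 ≈ 0.0025189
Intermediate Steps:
m(h) = h*(-4 + h)
1/(((-8 - 9) + m(4))*(-16) + 125) = 1/(((-8 - 9) + 4*(-4 + 4))*(-16) + 125) = 1/((-17 + 4*0)*(-16) + 125) = 1/((-17 + 0)*(-16) + 125) = 1/(-17*(-16) + 125) = 1/(272 + 125) = 1/397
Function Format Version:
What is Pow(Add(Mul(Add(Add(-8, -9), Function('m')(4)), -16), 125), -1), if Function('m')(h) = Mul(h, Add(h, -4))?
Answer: Rational(1, 397) ≈ 0.0025189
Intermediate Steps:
Function('m')(h) = Mul(h, Add(-4, h))
Pow(Add(Mul(Add(Add(-8, -9), Function('m')(4)), -16), 125), -1) = Pow(Add(Mul(Add(Add(-8, -9), Mul(4, Add(-4, 4))), -16), 125), -1) = Pow(Add(Mul(Add(-17, Mul(4, 0)), -16), 125), -1) = Pow(Add(Mul(Add(-17, 0), -16), 125), -1) = Pow(Add(Mul(-17, -16), 125), -1) = Pow(Add(272, 125), -1) = Pow(397, -1) = Rational(1, 397)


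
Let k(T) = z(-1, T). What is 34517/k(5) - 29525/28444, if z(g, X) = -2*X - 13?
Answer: -982480623/654212 ≈ -1501.8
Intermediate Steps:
z(g, X) = -13 - 2*X
k(T) = -13 - 2*T
34517/k(5) - 29525/28444 = 34517/(-13 - 2*5) - 29525/28444 = 34517/(-13 - 10) - 29525*1/28444 = 34517/(-23) - 29525/28444 = 34517*(-1/23) - 29525/28444 = -34517/23 - 29525/28444 = -982480623/654212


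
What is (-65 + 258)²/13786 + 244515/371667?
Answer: 5738369291/1707933754 ≈ 3.3598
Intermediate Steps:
(-65 + 258)²/13786 + 244515/371667 = 193²*(1/13786) + 244515*(1/371667) = 37249*(1/13786) + 81505/123889 = 37249/13786 + 81505/123889 = 5738369291/1707933754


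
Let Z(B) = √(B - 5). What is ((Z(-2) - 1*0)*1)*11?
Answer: 11*I*√7 ≈ 29.103*I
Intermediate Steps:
Z(B) = √(-5 + B)
((Z(-2) - 1*0)*1)*11 = ((√(-5 - 2) - 1*0)*1)*11 = ((√(-7) + 0)*1)*11 = ((I*√7 + 0)*1)*11 = ((I*√7)*1)*11 = (I*√7)*11 = 11*I*√7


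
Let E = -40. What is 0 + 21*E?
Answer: -840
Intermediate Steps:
0 + 21*E = 0 + 21*(-40) = 0 - 840 = -840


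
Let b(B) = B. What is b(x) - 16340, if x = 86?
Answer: -16254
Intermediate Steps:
b(x) - 16340 = 86 - 16340 = -16254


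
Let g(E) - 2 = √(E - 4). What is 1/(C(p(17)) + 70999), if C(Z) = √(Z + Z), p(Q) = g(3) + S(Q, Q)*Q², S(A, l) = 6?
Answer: 1/(70999 + √2*√(1736 + I)) ≈ 1.4073e-5 - 0.e-12*I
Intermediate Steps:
g(E) = 2 + √(-4 + E) (g(E) = 2 + √(E - 4) = 2 + √(-4 + E))
p(Q) = 2 + I + 6*Q² (p(Q) = (2 + √(-4 + 3)) + 6*Q² = (2 + √(-1)) + 6*Q² = (2 + I) + 6*Q² = 2 + I + 6*Q²)
C(Z) = √2*√Z (C(Z) = √(2*Z) = √2*√Z)
1/(C(p(17)) + 70999) = 1/(√2*√(2 + I + 6*17²) + 70999) = 1/(√2*√(2 + I + 6*289) + 70999) = 1/(√2*√(2 + I + 1734) + 70999) = 1/(√2*√(1736 + I) + 70999) = 1/(70999 + √2*√(1736 + I))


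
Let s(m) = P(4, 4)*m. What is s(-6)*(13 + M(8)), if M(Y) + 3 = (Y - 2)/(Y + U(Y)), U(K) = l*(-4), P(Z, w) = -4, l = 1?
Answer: 276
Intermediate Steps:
U(K) = -4 (U(K) = 1*(-4) = -4)
M(Y) = -3 + (-2 + Y)/(-4 + Y) (M(Y) = -3 + (Y - 2)/(Y - 4) = -3 + (-2 + Y)/(-4 + Y))
s(m) = -4*m
s(-6)*(13 + M(8)) = (-4*(-6))*(13 + 2*(5 - 1*8)/(-4 + 8)) = 24*(13 + 2*(5 - 8)/4) = 24*(13 + 2*(¼)*(-3)) = 24*(13 - 3/2) = 24*(23/2) = 276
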